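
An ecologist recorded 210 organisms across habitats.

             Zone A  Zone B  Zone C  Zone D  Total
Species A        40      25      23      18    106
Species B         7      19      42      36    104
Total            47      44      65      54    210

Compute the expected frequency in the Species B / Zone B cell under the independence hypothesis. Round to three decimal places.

Row total (Species B) = 104; column total (Zone B) = 44; grand total N = 210.
Expected count = (row total × column total) / N = 104 × 44 / 210 = 21.790.

21.790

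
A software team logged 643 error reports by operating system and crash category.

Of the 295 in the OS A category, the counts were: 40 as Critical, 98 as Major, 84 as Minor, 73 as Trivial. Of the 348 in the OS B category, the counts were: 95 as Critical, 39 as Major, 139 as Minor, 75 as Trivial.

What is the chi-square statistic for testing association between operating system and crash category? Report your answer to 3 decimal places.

Row totals: 295, 348. Column totals: 135, 137, 223, 148. Grand total N = 643.
Expected counts (row total × column total / N):
  OS A, Critical: 295×135/643 = 61.9362
  OS A, Major: 295×137/643 = 62.8538
  OS A, Minor: 295×223/643 = 102.3095
  OS A, Trivial: 295×148/643 = 67.9005
  OS B, Critical: 348×135/643 = 73.0638
  OS B, Major: 348×137/643 = 74.1462
  OS B, Minor: 348×223/643 = 120.6905
  OS B, Trivial: 348×148/643 = 80.0995
Contributions (O − E)²/E:
  (40 − 61.9362)²/61.9362 = 7.7692
  (98 − 62.8538)²/62.8538 = 19.6528
  (84 − 102.3095)²/102.3095 = 3.2767
  (73 − 67.9005)²/67.9005 = 0.3830
  (95 − 73.0638)²/73.0638 = 6.5860
  (39 − 74.1462)²/74.1462 = 16.6597
  (139 − 120.6905)²/120.6905 = 2.7777
  (75 − 80.0995)²/80.0995 = 0.3247
χ² = 7.7692 + 19.6528 + 3.2767 + 0.3830 + 6.5860 + 16.6597 + 2.7777 + 0.3247 = 57.430

57.430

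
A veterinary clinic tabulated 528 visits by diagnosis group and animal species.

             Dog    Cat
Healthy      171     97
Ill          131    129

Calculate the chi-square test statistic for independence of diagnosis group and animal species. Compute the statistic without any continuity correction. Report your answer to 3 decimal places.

Row totals: 268, 260. Column totals: 302, 226. Grand total N = 528.
Expected counts (row total × column total / N):
  Healthy, Dog: 268×302/528 = 153.2879
  Healthy, Cat: 268×226/528 = 114.7121
  Ill, Dog: 260×302/528 = 148.7121
  Ill, Cat: 260×226/528 = 111.2879
Contributions (O − E)²/E:
  (171 − 153.2879)²/153.2879 = 2.0466
  (97 − 114.7121)²/114.7121 = 2.7348
  (131 − 148.7121)²/148.7121 = 2.1096
  (129 − 111.2879)²/111.2879 = 2.8190
χ² = 2.0466 + 2.7348 + 2.1096 + 2.8190 = 9.710

9.710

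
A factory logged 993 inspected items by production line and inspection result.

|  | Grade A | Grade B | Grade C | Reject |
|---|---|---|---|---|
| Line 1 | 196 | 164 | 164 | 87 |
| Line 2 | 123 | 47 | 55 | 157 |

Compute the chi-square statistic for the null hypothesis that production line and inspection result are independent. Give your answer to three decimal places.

108.896

Row totals: 611, 382. Column totals: 319, 211, 219, 244. Grand total N = 993.
Expected counts (row total × column total / N):
  Line 1, Grade A: 611×319/993 = 196.2830
  Line 1, Grade B: 611×211/993 = 129.8298
  Line 1, Grade C: 611×219/993 = 134.7523
  Line 1, Reject: 611×244/993 = 150.1349
  Line 2, Grade A: 382×319/993 = 122.7170
  Line 2, Grade B: 382×211/993 = 81.1702
  Line 2, Grade C: 382×219/993 = 84.2477
  Line 2, Reject: 382×244/993 = 93.8651
Contributions (O − E)²/E:
  (196 − 196.2830)²/196.2830 = 0.0004
  (164 − 129.8298)²/129.8298 = 8.9933
  (164 − 134.7523)²/134.7523 = 6.3482
  (87 − 150.1349)²/150.1349 = 26.5496
  (123 − 122.7170)²/122.7170 = 0.0007
  (47 − 81.1702)²/81.1702 = 14.3846
  (55 − 84.2477)²/84.2477 = 10.1537
  (157 − 93.8651)²/93.8651 = 42.4654
χ² = 0.0004 + 8.9933 + 6.3482 + 26.5496 + 0.0007 + 14.3846 + 10.1537 + 42.4654 = 108.896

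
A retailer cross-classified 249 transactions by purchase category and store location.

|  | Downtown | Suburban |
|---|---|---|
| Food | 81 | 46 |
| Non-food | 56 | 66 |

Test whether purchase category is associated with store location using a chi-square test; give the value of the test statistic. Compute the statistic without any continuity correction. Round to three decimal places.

8.036

Row totals: 127, 122. Column totals: 137, 112. Grand total N = 249.
Expected counts (row total × column total / N):
  Food, Downtown: 127×137/249 = 69.8755
  Food, Suburban: 127×112/249 = 57.1245
  Non-food, Downtown: 122×137/249 = 67.1245
  Non-food, Suburban: 122×112/249 = 54.8755
Contributions (O − E)²/E:
  (81 − 69.8755)²/69.8755 = 1.7711
  (46 − 57.1245)²/57.1245 = 2.1664
  (56 − 67.1245)²/67.1245 = 1.8437
  (66 − 54.8755)²/54.8755 = 2.2552
χ² = 1.7711 + 2.1664 + 1.8437 + 2.2552 = 8.036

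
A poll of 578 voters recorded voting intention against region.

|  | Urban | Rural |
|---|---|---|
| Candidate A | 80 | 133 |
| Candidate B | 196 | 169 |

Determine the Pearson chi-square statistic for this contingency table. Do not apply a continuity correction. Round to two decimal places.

Row totals: 213, 365. Column totals: 276, 302. Grand total N = 578.
Expected counts (row total × column total / N):
  Candidate A, Urban: 213×276/578 = 101.709
  Candidate A, Rural: 213×302/578 = 111.291
  Candidate B, Urban: 365×276/578 = 174.291
  Candidate B, Rural: 365×302/578 = 190.709
Contributions (O − E)²/E:
  (80 − 101.709)²/101.709 = 4.6336
  (133 − 111.291)²/111.291 = 4.2347
  (196 − 174.291)²/174.291 = 2.7040
  (169 − 190.709)²/190.709 = 2.4712
χ² = 4.6336 + 4.2347 + 2.7040 + 2.4712 = 14.04

14.04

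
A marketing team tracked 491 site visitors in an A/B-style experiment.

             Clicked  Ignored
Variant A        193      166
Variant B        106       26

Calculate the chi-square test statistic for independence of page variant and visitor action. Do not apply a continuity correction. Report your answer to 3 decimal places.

28.554

Row totals: 359, 132. Column totals: 299, 192. Grand total N = 491.
Expected counts (row total × column total / N):
  Variant A, Clicked: 359×299/491 = 218.6171
  Variant A, Ignored: 359×192/491 = 140.3829
  Variant B, Clicked: 132×299/491 = 80.3829
  Variant B, Ignored: 132×192/491 = 51.6171
Contributions (O − E)²/E:
  (193 − 218.6171)²/218.6171 = 3.0018
  (166 − 140.3829)²/140.3829 = 4.6746
  (106 − 80.3829)²/80.3829 = 8.1639
  (26 − 51.6171)²/51.6171 = 12.7135
χ² = 3.0018 + 4.6746 + 8.1639 + 12.7135 = 28.554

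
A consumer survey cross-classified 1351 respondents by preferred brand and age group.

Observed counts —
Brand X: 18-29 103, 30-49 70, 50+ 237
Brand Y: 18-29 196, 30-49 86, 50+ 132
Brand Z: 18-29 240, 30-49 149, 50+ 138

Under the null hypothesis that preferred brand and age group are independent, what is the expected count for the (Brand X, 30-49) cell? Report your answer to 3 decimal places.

Row total (Brand X) = 410; column total (30-49) = 305; grand total N = 1351.
Expected count = (row total × column total) / N = 410 × 305 / 1351 = 92.561.

92.561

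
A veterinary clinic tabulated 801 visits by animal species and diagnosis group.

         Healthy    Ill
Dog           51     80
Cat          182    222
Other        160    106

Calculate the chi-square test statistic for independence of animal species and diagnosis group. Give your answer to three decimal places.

Row totals: 131, 404, 266. Column totals: 393, 408. Grand total N = 801.
Expected counts (row total × column total / N):
  Dog, Healthy: 131×393/801 = 64.2734
  Dog, Ill: 131×408/801 = 66.7266
  Cat, Healthy: 404×393/801 = 198.2172
  Cat, Ill: 404×408/801 = 205.7828
  Other, Healthy: 266×393/801 = 130.5094
  Other, Ill: 266×408/801 = 135.4906
Contributions (O − E)²/E:
  (51 − 64.2734)²/64.2734 = 2.7412
  (80 − 66.7266)²/66.7266 = 2.6404
  (182 − 198.2172)²/198.2172 = 1.3268
  (222 − 205.7828)²/205.7828 = 1.2780
  (160 − 130.5094)²/130.5094 = 6.6639
  (106 − 135.4906)²/135.4906 = 6.4189
χ² = 2.7412 + 2.6404 + 1.3268 + 1.2780 + 6.6639 + 6.4189 = 21.069

21.069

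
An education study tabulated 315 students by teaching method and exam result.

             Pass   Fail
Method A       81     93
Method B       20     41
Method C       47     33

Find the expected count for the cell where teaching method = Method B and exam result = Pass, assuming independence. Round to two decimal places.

Row total (Method B) = 61; column total (Pass) = 148; grand total N = 315.
Expected count = (row total × column total) / N = 61 × 148 / 315 = 28.66.

28.66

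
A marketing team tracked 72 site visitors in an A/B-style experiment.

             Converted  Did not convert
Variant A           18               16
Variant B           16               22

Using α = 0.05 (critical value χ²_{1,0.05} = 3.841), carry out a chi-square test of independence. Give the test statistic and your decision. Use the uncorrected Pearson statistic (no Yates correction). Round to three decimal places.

Row totals: 34, 38. Column totals: 34, 38. Grand total N = 72.
Expected counts (row total × column total / N):
  Variant A, Converted: 34×34/72 = 16.0556
  Variant A, Did not convert: 34×38/72 = 17.9444
  Variant B, Converted: 38×34/72 = 17.9444
  Variant B, Did not convert: 38×38/72 = 20.0556
Contributions (O − E)²/E:
  (18 − 16.0556)²/16.0556 = 0.2355
  (16 − 17.9444)²/17.9444 = 0.2107
  (16 − 17.9444)²/17.9444 = 0.2107
  (22 − 20.0556)²/20.0556 = 0.1885
χ² = 0.2355 + 0.2107 + 0.2107 + 0.1885 = 0.845
df = (2−1)(2−1) = 1. Since 0.845 < 3.841, fail to reject the null hypothesis of independence at α = 0.05.

0.845; fail to reject H₀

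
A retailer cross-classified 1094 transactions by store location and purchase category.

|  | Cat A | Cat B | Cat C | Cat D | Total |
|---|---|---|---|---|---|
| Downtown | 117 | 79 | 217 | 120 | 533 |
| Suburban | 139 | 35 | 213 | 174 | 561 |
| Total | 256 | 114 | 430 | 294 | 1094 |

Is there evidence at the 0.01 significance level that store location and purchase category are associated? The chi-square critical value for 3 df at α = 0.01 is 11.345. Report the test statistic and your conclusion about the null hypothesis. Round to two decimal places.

28.13; reject H₀

Grand total N = 1094.
Expected counts (row total × column total / N):
  Downtown, Cat A: 533×256/1094 = 124.724
  Downtown, Cat B: 533×114/1094 = 55.541
  Downtown, Cat C: 533×430/1094 = 209.497
  Downtown, Cat D: 533×294/1094 = 143.238
  Suburban, Cat A: 561×256/1094 = 131.276
  Suburban, Cat B: 561×114/1094 = 58.459
  Suburban, Cat C: 561×430/1094 = 220.503
  Suburban, Cat D: 561×294/1094 = 150.762
Contributions (O − E)²/E:
  (117 − 124.724)²/124.724 = 0.4783
  (79 − 55.541)²/55.541 = 9.9084
  (217 − 209.497)²/209.497 = 0.2687
  (120 − 143.238)²/143.238 = 3.7700
  (139 − 131.276)²/131.276 = 0.4545
  (35 − 58.459)²/58.459 = 9.4139
  (213 − 220.503)²/220.503 = 0.2553
  (174 − 150.762)²/150.762 = 3.5818
χ² = 0.4783 + 9.9084 + 0.2687 + 3.7700 + 0.4545 + 9.4139 + 0.2553 + 3.5818 = 28.13
df = (2−1)(4−1) = 3. Since 28.13 > 11.345, reject the null hypothesis of independence at α = 0.01.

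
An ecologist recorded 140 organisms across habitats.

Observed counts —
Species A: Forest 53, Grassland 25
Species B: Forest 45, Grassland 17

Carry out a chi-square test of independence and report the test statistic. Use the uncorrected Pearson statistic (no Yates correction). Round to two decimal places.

Row totals: 78, 62. Column totals: 98, 42. Grand total N = 140.
Expected counts (row total × column total / N):
  Species A, Forest: 78×98/140 = 54.600
  Species A, Grassland: 78×42/140 = 23.400
  Species B, Forest: 62×98/140 = 43.400
  Species B, Grassland: 62×42/140 = 18.600
Contributions (O − E)²/E:
  (53 − 54.600)²/54.600 = 0.0469
  (25 − 23.400)²/23.400 = 0.1094
  (45 − 43.400)²/43.400 = 0.0590
  (17 − 18.600)²/18.600 = 0.1376
χ² = 0.0469 + 0.1094 + 0.0590 + 0.1376 = 0.35

0.35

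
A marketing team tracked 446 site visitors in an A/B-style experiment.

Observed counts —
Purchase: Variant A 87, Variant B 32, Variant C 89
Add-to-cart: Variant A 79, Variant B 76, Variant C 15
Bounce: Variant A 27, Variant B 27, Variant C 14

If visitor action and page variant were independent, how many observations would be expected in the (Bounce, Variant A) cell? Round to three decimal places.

29.426

Row total (Bounce) = 68; column total (Variant A) = 193; grand total N = 446.
Expected count = (row total × column total) / N = 68 × 193 / 446 = 29.426.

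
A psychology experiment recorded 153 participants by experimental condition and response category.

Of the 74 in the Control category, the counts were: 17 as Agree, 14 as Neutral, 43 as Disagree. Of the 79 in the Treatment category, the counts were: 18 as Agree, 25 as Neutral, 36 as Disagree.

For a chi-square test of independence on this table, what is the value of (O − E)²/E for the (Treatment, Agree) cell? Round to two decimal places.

Row total (Treatment) = 79; column total (Agree) = 35; N = 153.
Expected count E = 79 × 35 / 153 = 18.072.
Contribution = (O − E)²/E = (18 − 18.072)² / 18.072 = 0.00.

0.00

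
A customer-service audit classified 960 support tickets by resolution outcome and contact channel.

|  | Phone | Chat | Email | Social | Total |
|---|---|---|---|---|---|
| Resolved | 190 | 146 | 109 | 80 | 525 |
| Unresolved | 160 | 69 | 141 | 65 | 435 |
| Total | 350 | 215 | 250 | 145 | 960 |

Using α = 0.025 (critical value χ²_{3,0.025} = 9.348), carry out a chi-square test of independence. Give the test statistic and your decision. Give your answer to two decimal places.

27.60; reject H₀

Grand total N = 960.
Expected counts (row total × column total / N):
  Resolved, Phone: 525×350/960 = 191.406
  Resolved, Chat: 525×215/960 = 117.578
  Resolved, Email: 525×250/960 = 136.719
  Resolved, Social: 525×145/960 = 79.297
  Unresolved, Phone: 435×350/960 = 158.594
  Unresolved, Chat: 435×215/960 = 97.422
  Unresolved, Email: 435×250/960 = 113.281
  Unresolved, Social: 435×145/960 = 65.703
Contributions (O − E)²/E:
  (190 − 191.406)²/191.406 = 0.0103
  (146 − 117.578)²/117.578 = 6.8704
  (109 − 136.719)²/136.719 = 5.6199
  (80 − 79.297)²/79.297 = 0.0062
  (160 − 158.594)²/158.594 = 0.0125
  (69 − 97.422)²/97.422 = 8.2919
  (141 − 113.281)²/113.281 = 6.7826
  (65 − 65.703)²/65.703 = 0.0075
χ² = 0.0103 + 6.8704 + 5.6199 + 0.0062 + 0.0125 + 8.2919 + 6.7826 + 0.0075 = 27.60
df = (2−1)(4−1) = 3. Since 27.60 > 9.348, reject the null hypothesis of independence at α = 0.025.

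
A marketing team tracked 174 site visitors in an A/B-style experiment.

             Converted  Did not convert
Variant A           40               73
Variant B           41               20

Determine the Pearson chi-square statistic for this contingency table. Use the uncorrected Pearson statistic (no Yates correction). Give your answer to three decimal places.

16.116

Row totals: 113, 61. Column totals: 81, 93. Grand total N = 174.
Expected counts (row total × column total / N):
  Variant A, Converted: 113×81/174 = 52.6034
  Variant A, Did not convert: 113×93/174 = 60.3966
  Variant B, Converted: 61×81/174 = 28.3966
  Variant B, Did not convert: 61×93/174 = 32.6034
Contributions (O − E)²/E:
  (40 − 52.6034)²/52.6034 = 3.0197
  (73 − 60.3966)²/60.3966 = 2.6300
  (41 − 28.3966)²/28.3966 = 5.5938
  (20 − 32.6034)²/32.6034 = 4.8721
χ² = 3.0197 + 2.6300 + 5.5938 + 4.8721 = 16.116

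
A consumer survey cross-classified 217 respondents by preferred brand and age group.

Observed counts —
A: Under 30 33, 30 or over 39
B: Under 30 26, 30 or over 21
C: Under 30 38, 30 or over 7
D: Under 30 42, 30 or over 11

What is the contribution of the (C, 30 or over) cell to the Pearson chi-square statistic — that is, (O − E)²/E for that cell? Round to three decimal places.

Row total (C) = 45; column total (30 or over) = 78; N = 217.
Expected count E = 45 × 78 / 217 = 16.1751.
Contribution = (O − E)²/E = (7 − 16.1751)² / 16.1751 = 5.204.

5.204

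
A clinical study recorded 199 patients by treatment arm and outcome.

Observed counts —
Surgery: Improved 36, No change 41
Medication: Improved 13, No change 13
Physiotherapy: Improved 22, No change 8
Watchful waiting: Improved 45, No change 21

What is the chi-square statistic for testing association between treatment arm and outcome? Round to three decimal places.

Row totals: 77, 26, 30, 66. Column totals: 116, 83. Grand total N = 199.
Expected counts (row total × column total / N):
  Surgery, Improved: 77×116/199 = 44.8844
  Surgery, No change: 77×83/199 = 32.1156
  Medication, Improved: 26×116/199 = 15.1558
  Medication, No change: 26×83/199 = 10.8442
  Physiotherapy, Improved: 30×116/199 = 17.4874
  Physiotherapy, No change: 30×83/199 = 12.5126
  Watchful waiting, Improved: 66×116/199 = 38.4724
  Watchful waiting, No change: 66×83/199 = 27.5276
Contributions (O − E)²/E:
  (36 − 44.8844)²/44.8844 = 1.7586
  (41 − 32.1156)²/32.1156 = 2.4578
  (13 − 15.1558)²/15.1558 = 0.3066
  (13 − 10.8442)²/10.8442 = 0.4286
  (22 − 17.4874)²/17.4874 = 1.1645
  (8 − 12.5126)²/12.5126 = 1.6274
  (45 − 38.4724)²/38.4724 = 1.1075
  (21 − 27.5276)²/27.5276 = 1.5479
χ² = 1.7586 + 2.4578 + 0.3066 + 0.4286 + 1.1645 + 1.6274 + 1.1075 + 1.5479 = 10.399

10.399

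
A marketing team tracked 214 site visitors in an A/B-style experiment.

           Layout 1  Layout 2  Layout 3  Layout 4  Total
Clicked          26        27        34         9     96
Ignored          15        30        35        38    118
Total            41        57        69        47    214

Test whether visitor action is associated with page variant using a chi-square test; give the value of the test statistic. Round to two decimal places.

18.96

Grand total N = 214.
Expected counts (row total × column total / N):
  Clicked, Layout 1: 96×41/214 = 18.393
  Clicked, Layout 2: 96×57/214 = 25.570
  Clicked, Layout 3: 96×69/214 = 30.953
  Clicked, Layout 4: 96×47/214 = 21.084
  Ignored, Layout 1: 118×41/214 = 22.607
  Ignored, Layout 2: 118×57/214 = 31.430
  Ignored, Layout 3: 118×69/214 = 38.047
  Ignored, Layout 4: 118×47/214 = 25.916
Contributions (O − E)²/E:
  (26 − 18.393)²/18.393 = 3.1461
  (27 − 25.570)²/25.570 = 0.0800
  (34 − 30.953)²/30.953 = 0.2999
  (9 − 21.084)²/21.084 = 6.9258
  (15 − 22.607)²/22.607 = 2.5597
  (30 − 31.430)²/31.430 = 0.0651
  (35 − 38.047)²/38.047 = 0.2440
  (38 − 25.916)²/25.916 = 5.6345
χ² = 3.1461 + 0.0800 + 0.2999 + 6.9258 + 2.5597 + 0.0651 + 0.2440 + 5.6345 = 18.96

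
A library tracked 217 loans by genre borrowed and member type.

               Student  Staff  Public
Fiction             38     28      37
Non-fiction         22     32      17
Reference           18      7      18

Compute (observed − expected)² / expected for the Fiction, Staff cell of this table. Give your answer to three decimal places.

0.455

Row total (Fiction) = 103; column total (Staff) = 67; N = 217.
Expected count E = 103 × 67 / 217 = 31.80184.
Contribution = (O − E)²/E = (28 − 31.80184)² / 31.80184 = 0.455.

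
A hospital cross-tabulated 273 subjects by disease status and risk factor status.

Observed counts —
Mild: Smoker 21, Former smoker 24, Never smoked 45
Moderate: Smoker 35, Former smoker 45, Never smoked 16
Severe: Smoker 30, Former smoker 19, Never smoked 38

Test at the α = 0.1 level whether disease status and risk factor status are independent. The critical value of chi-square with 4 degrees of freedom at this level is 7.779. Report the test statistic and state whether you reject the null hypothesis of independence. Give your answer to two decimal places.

Row totals: 90, 96, 87. Column totals: 86, 88, 99. Grand total N = 273.
Expected counts (row total × column total / N):
  Mild, Smoker: 90×86/273 = 28.3516
  Mild, Former smoker: 90×88/273 = 29.0110
  Mild, Never smoked: 90×99/273 = 32.6374
  Moderate, Smoker: 96×86/273 = 30.2418
  Moderate, Former smoker: 96×88/273 = 30.9451
  Moderate, Never smoked: 96×99/273 = 34.8132
  Severe, Smoker: 87×86/273 = 27.4066
  Severe, Former smoker: 87×88/273 = 28.0440
  Severe, Never smoked: 87×99/273 = 31.5495
Contributions (O − E)²/E:
  (21 − 28.3516)²/28.3516 = 1.9063
  (24 − 29.0110)²/29.0110 = 0.8655
  (45 − 32.6374)²/32.6374 = 4.6828
  (35 − 30.2418)²/30.2418 = 0.7486
  (45 − 30.9451)²/30.9451 = 6.3836
  (16 − 34.8132)²/34.8132 = 10.1667
  (30 − 27.4066)²/27.4066 = 0.2454
  (19 − 28.0440)²/28.0440 = 2.9166
  (38 − 31.5495)²/31.5495 = 1.3188
χ² = 1.9063 + 0.8655 + 4.6828 + 0.7486 + 6.3836 + 10.1667 + 0.2454 + 2.9166 + 1.3188 = 29.23
df = (3−1)(3−1) = 4. Since 29.23 > 7.779, reject the null hypothesis of independence at α = 0.1.

29.23; reject H₀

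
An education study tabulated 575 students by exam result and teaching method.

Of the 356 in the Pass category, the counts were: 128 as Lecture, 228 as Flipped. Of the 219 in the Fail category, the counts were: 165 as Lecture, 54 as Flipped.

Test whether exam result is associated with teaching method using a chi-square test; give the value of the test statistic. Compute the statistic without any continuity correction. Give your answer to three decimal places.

Row totals: 356, 219. Column totals: 293, 282. Grand total N = 575.
Expected counts (row total × column total / N):
  Pass, Lecture: 356×293/575 = 181.40522
  Pass, Flipped: 356×282/575 = 174.59478
  Fail, Lecture: 219×293/575 = 111.59478
  Fail, Flipped: 219×282/575 = 107.40522
Contributions (O − E)²/E:
  (128 − 181.40522)²/181.40522 = 15.7224
  (228 − 174.59478)²/174.59478 = 16.3356
  (165 − 111.59478)²/111.59478 = 25.5578
  (54 − 107.40522)²/107.40522 = 26.5547
χ² = 15.7224 + 16.3356 + 25.5578 + 26.5547 = 84.171

84.171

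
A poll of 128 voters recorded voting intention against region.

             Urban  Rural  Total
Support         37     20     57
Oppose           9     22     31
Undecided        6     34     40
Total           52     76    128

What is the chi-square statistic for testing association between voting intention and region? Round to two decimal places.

Grand total N = 128.
Expected counts (row total × column total / N):
  Support, Urban: 57×52/128 = 23.156
  Support, Rural: 57×76/128 = 33.844
  Oppose, Urban: 31×52/128 = 12.594
  Oppose, Rural: 31×76/128 = 18.406
  Undecided, Urban: 40×52/128 = 16.250
  Undecided, Rural: 40×76/128 = 23.750
Contributions (O − E)²/E:
  (37 − 23.156)²/23.156 = 8.2767
  (20 − 33.844)²/33.844 = 5.6629
  (9 − 12.594)²/12.594 = 1.0256
  (22 − 18.406)²/18.406 = 0.7018
  (6 − 16.250)²/16.250 = 6.4654
  (34 − 23.750)²/23.750 = 4.4237
χ² = 8.2767 + 5.6629 + 1.0256 + 0.7018 + 6.4654 + 4.4237 = 26.56

26.56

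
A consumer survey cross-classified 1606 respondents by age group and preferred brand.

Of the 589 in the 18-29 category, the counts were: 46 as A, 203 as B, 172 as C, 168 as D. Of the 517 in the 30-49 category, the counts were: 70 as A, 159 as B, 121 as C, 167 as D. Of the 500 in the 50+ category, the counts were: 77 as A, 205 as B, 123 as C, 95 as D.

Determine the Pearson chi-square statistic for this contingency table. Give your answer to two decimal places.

44.09

Row totals: 589, 517, 500. Column totals: 193, 567, 416, 430. Grand total N = 1606.
Expected counts (row total × column total / N):
  18-29, A: 589×193/1606 = 70.7827
  18-29, B: 589×567/1606 = 207.9471
  18-29, C: 589×416/1606 = 152.5679
  18-29, D: 589×430/1606 = 157.7024
  30-49, A: 517×193/1606 = 62.1301
  30-49, B: 517×567/1606 = 182.5274
  30-49, C: 517×416/1606 = 133.9178
  30-49, D: 517×430/1606 = 138.4247
  50+, A: 500×193/1606 = 60.0872
  50+, B: 500×567/1606 = 176.5255
  50+, C: 500×416/1606 = 129.5143
  50+, D: 500×430/1606 = 133.8730
Contributions (O − E)²/E:
  (46 − 70.7827)²/70.7827 = 8.6770
  (203 − 207.9471)²/207.9471 = 0.1177
  (172 − 152.5679)²/152.5679 = 2.4750
  (168 − 157.7024)²/157.7024 = 0.6724
  (70 − 62.1301)²/62.1301 = 0.9969
  (159 − 182.5274)²/182.5274 = 3.0326
  (121 − 133.9178)²/133.9178 = 1.2461
  (167 − 138.4247)²/138.4247 = 5.8989
  (77 − 60.0872)²/60.0872 = 4.7605
  (205 − 176.5255)²/176.5255 = 4.5931
  (123 − 129.5143)²/129.5143 = 0.3277
  (95 − 133.8730)²/133.8730 = 11.2876
χ² = 8.6770 + 0.1177 + 2.4750 + 0.6724 + 0.9969 + 3.0326 + 1.2461 + 5.8989 + 4.7605 + 4.5931 + 0.3277 + 11.2876 = 44.09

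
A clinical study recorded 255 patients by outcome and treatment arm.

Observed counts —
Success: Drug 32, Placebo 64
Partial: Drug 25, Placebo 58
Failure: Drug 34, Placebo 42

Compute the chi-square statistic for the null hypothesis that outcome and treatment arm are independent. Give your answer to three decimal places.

4.064

Row totals: 96, 83, 76. Column totals: 91, 164. Grand total N = 255.
Expected counts (row total × column total / N):
  Success, Drug: 96×91/255 = 34.2588
  Success, Placebo: 96×164/255 = 61.7412
  Partial, Drug: 83×91/255 = 29.6196
  Partial, Placebo: 83×164/255 = 53.3804
  Failure, Drug: 76×91/255 = 27.1216
  Failure, Placebo: 76×164/255 = 48.8784
Contributions (O − E)²/E:
  (32 − 34.2588)²/34.2588 = 0.1489
  (64 − 61.7412)²/61.7412 = 0.0826
  (25 − 29.6196)²/29.6196 = 0.7205
  (58 − 53.3804)²/53.3804 = 0.3998
  (34 − 27.1216)²/27.1216 = 1.7445
  (42 − 48.8784)²/48.8784 = 0.9680
χ² = 0.1489 + 0.0826 + 0.7205 + 0.3998 + 1.7445 + 0.9680 = 4.064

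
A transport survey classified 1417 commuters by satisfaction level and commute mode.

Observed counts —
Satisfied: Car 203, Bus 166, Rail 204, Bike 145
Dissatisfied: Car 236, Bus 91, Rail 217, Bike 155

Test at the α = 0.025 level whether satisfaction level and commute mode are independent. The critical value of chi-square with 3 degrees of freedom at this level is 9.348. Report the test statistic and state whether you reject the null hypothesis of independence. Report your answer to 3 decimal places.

24.852; reject H₀

Row totals: 718, 699. Column totals: 439, 257, 421, 300. Grand total N = 1417.
Expected counts (row total × column total / N):
  Satisfied, Car: 718×439/1417 = 222.4432
  Satisfied, Bus: 718×257/1417 = 130.2230
  Satisfied, Rail: 718×421/1417 = 213.3225
  Satisfied, Bike: 718×300/1417 = 152.0113
  Dissatisfied, Car: 699×439/1417 = 216.5568
  Dissatisfied, Bus: 699×257/1417 = 126.7770
  Dissatisfied, Rail: 699×421/1417 = 207.6775
  Dissatisfied, Bike: 699×300/1417 = 147.9887
Contributions (O − E)²/E:
  (203 − 222.4432)²/222.4432 = 1.6995
  (166 − 130.2230)²/130.2230 = 9.8292
  (204 − 213.3225)²/213.3225 = 0.4074
  (145 − 152.0113)²/152.0113 = 0.3234
  (236 − 216.5568)²/216.5568 = 1.7457
  (91 − 126.7770)²/126.7770 = 10.0964
  (217 − 207.6775)²/207.6775 = 0.4185
  (155 − 147.9887)²/147.9887 = 0.3322
χ² = 1.6995 + 9.8292 + 0.4074 + 0.3234 + 1.7457 + 10.0964 + 0.4185 + 0.3322 = 24.852
df = (2−1)(4−1) = 3. Since 24.852 > 9.348, reject the null hypothesis of independence at α = 0.025.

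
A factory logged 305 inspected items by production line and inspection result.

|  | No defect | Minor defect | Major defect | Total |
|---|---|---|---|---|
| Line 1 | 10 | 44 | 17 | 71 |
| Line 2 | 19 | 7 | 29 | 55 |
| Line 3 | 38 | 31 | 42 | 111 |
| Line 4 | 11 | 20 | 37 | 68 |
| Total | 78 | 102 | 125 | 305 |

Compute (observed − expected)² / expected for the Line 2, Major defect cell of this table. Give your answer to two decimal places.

1.85

Row total (Line 2) = 55; column total (Major defect) = 125; N = 305.
Expected count E = 55 × 125 / 305 = 22.541.
Contribution = (O − E)²/E = (29 − 22.541)² / 22.541 = 1.85.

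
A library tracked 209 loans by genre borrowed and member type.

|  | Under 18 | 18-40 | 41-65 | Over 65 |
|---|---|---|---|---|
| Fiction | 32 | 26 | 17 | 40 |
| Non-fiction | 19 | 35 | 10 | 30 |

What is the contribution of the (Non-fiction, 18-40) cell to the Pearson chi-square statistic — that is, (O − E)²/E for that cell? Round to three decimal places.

2.086

Row total (Non-fiction) = 94; column total (18-40) = 61; N = 209.
Expected count E = 94 × 61 / 209 = 27.4354.
Contribution = (O − E)²/E = (35 − 27.4354)² / 27.4354 = 2.086.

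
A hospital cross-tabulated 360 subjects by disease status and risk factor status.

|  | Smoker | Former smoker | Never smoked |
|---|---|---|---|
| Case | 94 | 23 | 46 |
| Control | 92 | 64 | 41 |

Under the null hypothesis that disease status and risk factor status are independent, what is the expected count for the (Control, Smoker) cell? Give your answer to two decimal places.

Row total (Control) = 197; column total (Smoker) = 186; grand total N = 360.
Expected count = (row total × column total) / N = 197 × 186 / 360 = 101.78.

101.78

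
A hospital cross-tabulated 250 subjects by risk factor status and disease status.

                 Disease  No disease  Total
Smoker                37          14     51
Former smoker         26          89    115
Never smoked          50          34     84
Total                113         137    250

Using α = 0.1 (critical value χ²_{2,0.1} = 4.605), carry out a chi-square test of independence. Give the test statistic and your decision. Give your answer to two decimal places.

Grand total N = 250.
Expected counts (row total × column total / N):
  Smoker, Disease: 51×113/250 = 23.052
  Smoker, No disease: 51×137/250 = 27.948
  Former smoker, Disease: 115×113/250 = 51.980
  Former smoker, No disease: 115×137/250 = 63.020
  Never smoked, Disease: 84×113/250 = 37.968
  Never smoked, No disease: 84×137/250 = 46.032
Contributions (O − E)²/E:
  (37 − 23.052)²/23.052 = 8.4395
  (14 − 27.948)²/27.948 = 6.9610
  (26 − 51.980)²/51.980 = 12.9850
  (89 − 63.020)²/63.020 = 10.7103
  (50 − 37.968)²/37.968 = 3.8129
  (34 − 46.032)²/46.032 = 3.1450
χ² = 8.4395 + 6.9610 + 12.9850 + 10.7103 + 3.8129 + 3.1450 = 46.05
df = (3−1)(2−1) = 2. Since 46.05 > 4.605, reject the null hypothesis of independence at α = 0.1.

46.05; reject H₀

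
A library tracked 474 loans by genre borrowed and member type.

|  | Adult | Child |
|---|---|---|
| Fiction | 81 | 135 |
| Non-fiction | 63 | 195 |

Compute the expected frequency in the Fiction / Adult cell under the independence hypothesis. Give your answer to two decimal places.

Row total (Fiction) = 216; column total (Adult) = 144; grand total N = 474.
Expected count = (row total × column total) / N = 216 × 144 / 474 = 65.62.

65.62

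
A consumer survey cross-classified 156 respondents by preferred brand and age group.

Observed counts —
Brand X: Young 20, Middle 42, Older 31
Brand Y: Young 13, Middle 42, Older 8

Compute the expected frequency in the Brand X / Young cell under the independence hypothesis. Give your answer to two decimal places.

19.67

Row total (Brand X) = 93; column total (Young) = 33; grand total N = 156.
Expected count = (row total × column total) / N = 93 × 33 / 156 = 19.67.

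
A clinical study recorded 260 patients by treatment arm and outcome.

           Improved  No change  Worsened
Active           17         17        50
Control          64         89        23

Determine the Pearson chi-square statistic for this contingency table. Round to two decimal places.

61.28

Row totals: 84, 176. Column totals: 81, 106, 73. Grand total N = 260.
Expected counts (row total × column total / N):
  Active, Improved: 84×81/260 = 26.1692
  Active, No change: 84×106/260 = 34.2462
  Active, Worsened: 84×73/260 = 23.5846
  Control, Improved: 176×81/260 = 54.8308
  Control, No change: 176×106/260 = 71.7538
  Control, Worsened: 176×73/260 = 49.4154
Contributions (O − E)²/E:
  (17 − 26.1692)²/26.1692 = 3.2127
  (17 − 34.2462)²/34.2462 = 8.6851
  (50 − 23.5846)²/23.5846 = 29.5860
  (64 − 54.8308)²/54.8308 = 1.5333
  (89 − 71.7538)²/71.7538 = 4.1452
  (23 − 49.4154)²/49.4154 = 14.1206
χ² = 3.2127 + 8.6851 + 29.5860 + 1.5333 + 4.1452 + 14.1206 = 61.28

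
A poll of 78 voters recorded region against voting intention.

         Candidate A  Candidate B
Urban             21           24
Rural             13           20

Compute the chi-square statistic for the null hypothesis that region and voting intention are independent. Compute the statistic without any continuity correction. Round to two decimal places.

Row totals: 45, 33. Column totals: 34, 44. Grand total N = 78.
Expected counts (row total × column total / N):
  Urban, Candidate A: 45×34/78 = 19.615
  Urban, Candidate B: 45×44/78 = 25.385
  Rural, Candidate A: 33×34/78 = 14.385
  Rural, Candidate B: 33×44/78 = 18.615
Contributions (O − E)²/E:
  (21 − 19.615)²/19.615 = 0.0978
  (24 − 25.385)²/25.385 = 0.0756
  (13 − 14.385)²/14.385 = 0.1333
  (20 − 18.615)²/18.615 = 0.1030
χ² = 0.0978 + 0.0756 + 0.1333 + 0.1030 = 0.41

0.41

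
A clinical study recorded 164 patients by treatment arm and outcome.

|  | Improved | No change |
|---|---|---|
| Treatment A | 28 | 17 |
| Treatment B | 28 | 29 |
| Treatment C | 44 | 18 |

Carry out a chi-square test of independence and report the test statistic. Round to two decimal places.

Row totals: 45, 57, 62. Column totals: 100, 64. Grand total N = 164.
Expected counts (row total × column total / N):
  Treatment A, Improved: 45×100/164 = 27.439
  Treatment A, No change: 45×64/164 = 17.561
  Treatment B, Improved: 57×100/164 = 34.756
  Treatment B, No change: 57×64/164 = 22.244
  Treatment C, Improved: 62×100/164 = 37.805
  Treatment C, No change: 62×64/164 = 24.195
Contributions (O − E)²/E:
  (28 − 27.439)²/27.439 = 0.0115
  (17 − 17.561)²/17.561 = 0.0179
  (28 − 34.756)²/34.756 = 1.3133
  (29 − 22.244)²/22.244 = 2.0519
  (44 − 37.805)²/37.805 = 1.0152
  (18 − 24.195)²/24.195 = 1.5862
χ² = 0.0115 + 0.0179 + 1.3133 + 2.0519 + 1.0152 + 1.5862 = 6.00

6.00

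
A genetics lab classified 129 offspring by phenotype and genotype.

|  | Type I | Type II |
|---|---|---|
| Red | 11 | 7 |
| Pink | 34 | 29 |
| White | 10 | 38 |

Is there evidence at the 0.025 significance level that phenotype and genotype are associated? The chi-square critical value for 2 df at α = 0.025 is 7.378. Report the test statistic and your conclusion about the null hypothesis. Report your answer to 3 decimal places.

Row totals: 18, 63, 48. Column totals: 55, 74. Grand total N = 129.
Expected counts (row total × column total / N):
  Red, Type I: 18×55/129 = 7.6744
  Red, Type II: 18×74/129 = 10.3256
  Pink, Type I: 63×55/129 = 26.8605
  Pink, Type II: 63×74/129 = 36.1395
  White, Type I: 48×55/129 = 20.4651
  White, Type II: 48×74/129 = 27.5349
Contributions (O − E)²/E:
  (11 − 7.6744)²/7.6744 = 1.4411
  (7 − 10.3256)²/10.3256 = 1.0711
  (34 − 26.8605)²/26.8605 = 1.8977
  (29 − 36.1395)²/36.1395 = 1.4104
  (10 − 20.4651)²/20.4651 = 5.3515
  (38 − 27.5349)²/27.5349 = 3.9774
χ² = 1.4411 + 1.0711 + 1.8977 + 1.4104 + 5.3515 + 3.9774 = 15.149
df = (3−1)(2−1) = 2. Since 15.149 > 7.378, reject the null hypothesis of independence at α = 0.025.

15.149; reject H₀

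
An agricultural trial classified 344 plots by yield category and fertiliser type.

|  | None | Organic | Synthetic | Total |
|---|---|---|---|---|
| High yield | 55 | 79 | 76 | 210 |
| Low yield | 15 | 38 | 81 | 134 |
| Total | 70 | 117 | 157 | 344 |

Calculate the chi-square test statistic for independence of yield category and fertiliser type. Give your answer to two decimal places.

21.65

Grand total N = 344.
Expected counts (row total × column total / N):
  High yield, None: 210×70/344 = 42.733
  High yield, Organic: 210×117/344 = 71.424
  High yield, Synthetic: 210×157/344 = 95.843
  Low yield, None: 134×70/344 = 27.267
  Low yield, Organic: 134×117/344 = 45.576
  Low yield, Synthetic: 134×157/344 = 61.157
Contributions (O − E)²/E:
  (55 − 42.733)²/42.733 = 3.5214
  (79 − 71.424)²/71.424 = 0.8036
  (76 − 95.843)²/95.843 = 4.1082
  (15 − 27.267)²/27.267 = 5.5187
  (38 − 45.576)²/45.576 = 1.2593
  (81 − 61.157)²/61.157 = 6.4383
χ² = 3.5214 + 0.8036 + 4.1082 + 5.5187 + 1.2593 + 6.4383 = 21.65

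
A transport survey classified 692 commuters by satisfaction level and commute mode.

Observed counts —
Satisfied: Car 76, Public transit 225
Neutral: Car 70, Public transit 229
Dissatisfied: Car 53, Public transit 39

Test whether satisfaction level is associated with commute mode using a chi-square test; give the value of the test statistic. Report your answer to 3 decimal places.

Row totals: 301, 299, 92. Column totals: 199, 493. Grand total N = 692.
Expected counts (row total × column total / N):
  Satisfied, Car: 301×199/692 = 86.5592
  Satisfied, Public transit: 301×493/692 = 214.4408
  Neutral, Car: 299×199/692 = 85.9841
  Neutral, Public transit: 299×493/692 = 213.0159
  Dissatisfied, Car: 92×199/692 = 26.4566
  Dissatisfied, Public transit: 92×493/692 = 65.5434
Contributions (O − E)²/E:
  (76 − 86.5592)²/86.5592 = 1.2881
  (225 − 214.4408)²/214.4408 = 0.5199
  (70 − 85.9841)²/85.9841 = 2.9714
  (229 − 213.0159)²/213.0159 = 1.1994
  (53 − 26.4566)²/26.4566 = 26.6305
  (39 − 65.5434)²/65.5434 = 10.7494
χ² = 1.2881 + 0.5199 + 2.9714 + 1.1994 + 26.6305 + 10.7494 = 43.359

43.359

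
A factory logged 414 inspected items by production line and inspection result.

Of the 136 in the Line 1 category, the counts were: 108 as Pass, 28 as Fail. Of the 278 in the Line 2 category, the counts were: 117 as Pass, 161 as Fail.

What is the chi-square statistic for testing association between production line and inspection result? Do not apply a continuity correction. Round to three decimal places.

51.280

Row totals: 136, 278. Column totals: 225, 189. Grand total N = 414.
Expected counts (row total × column total / N):
  Line 1, Pass: 136×225/414 = 73.9130
  Line 1, Fail: 136×189/414 = 62.0870
  Line 2, Pass: 278×225/414 = 151.0870
  Line 2, Fail: 278×189/414 = 126.9130
Contributions (O − E)²/E:
  (108 − 73.9130)²/73.9130 = 15.7202
  (28 − 62.0870)²/62.0870 = 18.7144
  (117 − 151.0870)²/151.0870 = 7.6904
  (161 − 126.9130)²/126.9130 = 9.1553
χ² = 15.7202 + 18.7144 + 7.6904 + 9.1553 = 51.280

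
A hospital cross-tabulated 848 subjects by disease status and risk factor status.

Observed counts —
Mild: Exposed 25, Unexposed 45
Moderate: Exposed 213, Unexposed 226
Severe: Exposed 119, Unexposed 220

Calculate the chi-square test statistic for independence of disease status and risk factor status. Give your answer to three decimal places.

15.401

Row totals: 70, 439, 339. Column totals: 357, 491. Grand total N = 848.
Expected counts (row total × column total / N):
  Mild, Exposed: 70×357/848 = 29.4693
  Mild, Unexposed: 70×491/848 = 40.5307
  Moderate, Exposed: 439×357/848 = 184.8149
  Moderate, Unexposed: 439×491/848 = 254.1851
  Severe, Exposed: 339×357/848 = 142.7158
  Severe, Unexposed: 339×491/848 = 196.2842
Contributions (O − E)²/E:
  (25 − 29.4693)²/29.4693 = 0.6778
  (45 − 40.5307)²/40.5307 = 0.4928
  (213 − 184.8149)²/184.8149 = 4.2984
  (226 − 254.1851)²/254.1851 = 3.1253
  (119 − 142.7158)²/142.7158 = 3.9410
  (220 − 196.2842)²/196.2842 = 2.8654
χ² = 0.6778 + 0.4928 + 4.2984 + 3.1253 + 3.9410 + 2.8654 = 15.401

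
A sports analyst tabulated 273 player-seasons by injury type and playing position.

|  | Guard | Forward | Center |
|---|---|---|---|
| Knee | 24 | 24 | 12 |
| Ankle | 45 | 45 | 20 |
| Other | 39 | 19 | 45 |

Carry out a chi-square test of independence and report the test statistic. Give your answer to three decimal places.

Row totals: 60, 110, 103. Column totals: 108, 88, 77. Grand total N = 273.
Expected counts (row total × column total / N):
  Knee, Guard: 60×108/273 = 23.73626
  Knee, Forward: 60×88/273 = 19.34066
  Knee, Center: 60×77/273 = 16.92308
  Ankle, Guard: 110×108/273 = 43.51648
  Ankle, Forward: 110×88/273 = 35.45788
  Ankle, Center: 110×77/273 = 31.02564
  Other, Guard: 103×108/273 = 40.74725
  Other, Forward: 103×88/273 = 33.20147
  Other, Center: 103×77/273 = 29.05128
Contributions (O − E)²/E:
  (24 − 23.73626)²/23.73626 = 0.0029
  (24 − 19.34066)²/19.34066 = 1.1225
  (12 − 16.92308)²/16.92308 = 1.4322
  (45 − 43.51648)²/43.51648 = 0.0506
  (45 − 35.45788)²/35.45788 = 2.5679
  (20 − 31.02564)²/31.02564 = 3.9182
  (39 − 40.74725)²/40.74725 = 0.0749
  (19 − 33.20147)²/33.20147 = 6.0745
  (45 − 29.05128)²/29.05128 = 8.7556
χ² = 0.0029 + 1.1225 + 1.4322 + 0.0506 + 2.5679 + 3.9182 + 0.0749 + 6.0745 + 8.7556 = 23.999

23.999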